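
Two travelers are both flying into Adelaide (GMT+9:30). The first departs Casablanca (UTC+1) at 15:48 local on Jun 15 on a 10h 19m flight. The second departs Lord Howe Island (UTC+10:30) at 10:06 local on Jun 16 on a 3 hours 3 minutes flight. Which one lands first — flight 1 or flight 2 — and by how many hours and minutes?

the first, by 1 hour 32 minutes

Flight 1 in UTC: 15:48 − 1:00 = 14:48 on Jun 15.
+10 hours and 19 minutes → arrive 01:07 UTC on Jun 16.
Flight 2 in UTC: 10:06 − 10:30 = 23:36 on Jun 15.
+3 hours 3 minutes → arrive 02:39 UTC on Jun 16.
Flight 1 lands earlier by 1 hour 32 minutes.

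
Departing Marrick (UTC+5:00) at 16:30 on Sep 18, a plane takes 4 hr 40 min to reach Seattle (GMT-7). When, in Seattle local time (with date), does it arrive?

09:10 on September 18

Seattle is 12:00 behind Marrick.
After 4 hours and 40 minutes it is 21:10 in Marrick.
Shift by the zone difference: 21:10 − 12:00 = 09:10 on Sep 18 in Seattle.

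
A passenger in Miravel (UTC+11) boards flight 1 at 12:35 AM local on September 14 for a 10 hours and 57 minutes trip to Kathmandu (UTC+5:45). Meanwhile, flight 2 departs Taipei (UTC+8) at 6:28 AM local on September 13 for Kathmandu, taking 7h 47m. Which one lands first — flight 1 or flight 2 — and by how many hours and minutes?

Flight 1 in UTC: 12:35 AM − 11:00 = 1:35 PM on Sep 13.
+10 hours 57 minutes → arrive 12:32 AM UTC on Sep 14.
Flight 2 in UTC: 6:28 AM − 8:00 = 10:28 PM on Sep 12.
+7 hours and 47 minutes → arrive 6:15 AM UTC on Sep 13.
Flight 2 lands earlier by 18 hours 17 minutes.

the second, by 18 hours 17 minutes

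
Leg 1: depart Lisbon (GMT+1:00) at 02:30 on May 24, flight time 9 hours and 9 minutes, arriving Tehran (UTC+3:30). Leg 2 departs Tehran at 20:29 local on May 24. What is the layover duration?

6 hours 20 minutes

Convert departure to UTC: 02:30 − 1:00 = 01:30 UTC on May 24.
Add 9 hours and 9 minutes flight time → 10:39 UTC.
Tehran is UTC+3:30, so local arrival = 10:39 + 3:30 = 14:09 on May 24.
Layover = 20:29 − 14:09 = 6 hours 20 minutes.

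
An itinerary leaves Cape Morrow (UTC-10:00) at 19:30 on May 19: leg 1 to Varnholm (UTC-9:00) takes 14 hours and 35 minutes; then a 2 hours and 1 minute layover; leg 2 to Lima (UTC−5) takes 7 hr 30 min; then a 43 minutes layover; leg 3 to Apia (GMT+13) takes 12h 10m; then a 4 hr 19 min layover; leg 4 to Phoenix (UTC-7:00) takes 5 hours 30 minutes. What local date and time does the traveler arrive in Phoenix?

Convert departure to UTC: 19:30 + 10:00 = 05:30 UTC on May 20.
Add 14 hours and 35 minutes leg 1 → 20:05 UTC.
Add 2 hours and 1 minute layover in Varnholm → 22:06 UTC.
Add 7 hours and 30 minutes leg 2 → 05:36 UTC (May 21).
Add 43 minutes layover in Lima → 06:19 UTC.
Add 12 hours and 10 minutes leg 3 → 18:29 UTC.
Add 4 hours and 19 minutes layover in Apia → 22:48 UTC.
Add 5 hours and 30 minutes leg 4 → 04:18 UTC (May 22).
Phoenix is UTC−7:00, so local arrival = 04:18 − 7:00 = 21:18 on May 21.

21:18 on May 21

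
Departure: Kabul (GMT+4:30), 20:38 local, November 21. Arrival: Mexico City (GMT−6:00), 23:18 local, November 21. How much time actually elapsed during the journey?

Departure in UTC: 20:38 − 4:30 = 16:08 on Nov 21.
Arrival in UTC: 23:18 + 6:00 = 05:18 on Nov 22.
Elapsed = 05:18 − 16:08 (+1 day) = 13 hours 10 minutes.

13 hours 10 minutes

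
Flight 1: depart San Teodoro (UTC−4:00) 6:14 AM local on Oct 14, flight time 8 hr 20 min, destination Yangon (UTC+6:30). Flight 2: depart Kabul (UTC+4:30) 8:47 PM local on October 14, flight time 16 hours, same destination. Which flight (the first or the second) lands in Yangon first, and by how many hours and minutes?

the first, by 13 hours 43 minutes

Flight 1 in UTC: 6:14 AM + 4:00 = 10:14 AM on Oct 14.
+8 hours 20 minutes → arrive 6:34 PM UTC on Oct 14.
Flight 2 in UTC: 8:47 PM − 4:30 = 4:17 PM on Oct 14.
+16 hours → arrive 8:17 AM UTC on Oct 15.
Flight 1 lands earlier by 13 hours 43 minutes.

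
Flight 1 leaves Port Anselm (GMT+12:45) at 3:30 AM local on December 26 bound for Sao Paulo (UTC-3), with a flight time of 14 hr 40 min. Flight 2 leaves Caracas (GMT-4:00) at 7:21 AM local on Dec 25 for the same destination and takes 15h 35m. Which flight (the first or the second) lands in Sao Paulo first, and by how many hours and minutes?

the second, by 2 hours 29 minutes

Flight 1 in UTC: 3:30 AM − 12:45 = 2:45 PM on Dec 25.
+14 hours and 40 minutes → arrive 5:25 AM UTC on Dec 26.
Flight 2 in UTC: 7:21 AM + 4:00 = 11:21 AM on Dec 25.
+15 hours 35 minutes → arrive 2:56 AM UTC on Dec 26.
Flight 2 lands earlier by 2 hours 29 minutes.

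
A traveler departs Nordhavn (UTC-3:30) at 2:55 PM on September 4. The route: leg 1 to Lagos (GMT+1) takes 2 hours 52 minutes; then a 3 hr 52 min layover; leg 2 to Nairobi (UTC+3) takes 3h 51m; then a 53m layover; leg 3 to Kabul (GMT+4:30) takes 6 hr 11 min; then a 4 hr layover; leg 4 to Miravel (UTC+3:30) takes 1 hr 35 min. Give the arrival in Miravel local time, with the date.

9:09 PM on September 5

Convert departure to UTC: 2:55 PM + 3:30 = 6:25 PM UTC on Sep 4.
Add 2 hours and 52 minutes leg 1 → 9:17 PM UTC.
Add 3 hours 52 minutes layover in Lagos → 1:09 AM UTC (Sep 5).
Add 3 hours 51 minutes leg 2 → 5:00 AM UTC.
Add 53 minutes layover in Nairobi → 5:53 AM UTC.
Add 6 hours 11 minutes leg 3 → 12:04 PM UTC.
Add 4 hours layover in Kabul → 4:04 PM UTC.
Add 1 hour 35 minutes leg 4 → 5:39 PM UTC.
Miravel is UTC+3:30, so local arrival = 5:39 PM + 3:30 = 9:09 PM on Sep 5.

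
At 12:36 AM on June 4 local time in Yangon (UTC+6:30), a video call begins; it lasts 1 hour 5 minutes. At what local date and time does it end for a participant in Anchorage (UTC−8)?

Anchorage is 14:30 behind Yangon.
After 1 hour 5 minutes it is 1:41 AM in Yangon.
Shift by the zone difference: 1:41 AM − 14:30 = 11:11 AM on Jun 3 in Anchorage.

11:11 AM on June 3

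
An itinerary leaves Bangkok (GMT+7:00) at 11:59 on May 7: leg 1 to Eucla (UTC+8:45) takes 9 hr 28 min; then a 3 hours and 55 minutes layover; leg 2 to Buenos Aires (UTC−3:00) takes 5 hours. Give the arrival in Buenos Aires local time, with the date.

Convert departure to UTC: 11:59 − 7:00 = 04:59 UTC on May 7.
Add 9 hours 28 minutes leg 1 → 14:27 UTC.
Add 3 hours 55 minutes layover in Eucla → 18:22 UTC.
Add 5 hours leg 2 → 23:22 UTC.
Buenos Aires is UTC−3:00, so local arrival = 23:22 − 3:00 = 20:22 on May 7.

20:22 on May 7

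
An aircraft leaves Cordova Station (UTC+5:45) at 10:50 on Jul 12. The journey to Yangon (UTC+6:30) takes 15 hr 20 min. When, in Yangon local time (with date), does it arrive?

02:55 on July 13

Convert departure to UTC: 10:50 − 5:45 = 05:05 UTC on Jul 12.
Add 15 hours and 20 minutes travel time → 20:25 UTC.
Yangon is UTC+6:30, so local arrival = 20:25 + 6:30 = 02:55 on Jul 13.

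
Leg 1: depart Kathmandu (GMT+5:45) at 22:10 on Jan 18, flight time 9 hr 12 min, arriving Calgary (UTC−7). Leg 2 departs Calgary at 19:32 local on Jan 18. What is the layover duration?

55 minutes

Convert departure to UTC: 22:10 − 5:45 = 16:25 UTC on Jan 18.
Add 9 hours 12 minutes flight time → 01:37 UTC (Jan 19).
Calgary is UTC−7:00, so local arrival = 01:37 − 7:00 = 18:37 on Jan 18.
Layover = 19:32 − 18:37 = 55 minutes.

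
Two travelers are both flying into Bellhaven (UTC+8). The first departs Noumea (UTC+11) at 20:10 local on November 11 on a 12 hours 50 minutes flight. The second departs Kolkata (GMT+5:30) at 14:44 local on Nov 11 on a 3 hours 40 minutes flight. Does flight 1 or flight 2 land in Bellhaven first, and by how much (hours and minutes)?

the second, by 9 hours 6 minutes

Flight 1 in UTC: 20:10 − 11:00 = 09:10 on Nov 11.
+12 hours 50 minutes → arrive 22:00 UTC on Nov 11.
Flight 2 in UTC: 14:44 − 5:30 = 09:14 on Nov 11.
+3 hours 40 minutes → arrive 12:54 UTC on Nov 11.
Flight 2 lands earlier by 9 hours 6 minutes.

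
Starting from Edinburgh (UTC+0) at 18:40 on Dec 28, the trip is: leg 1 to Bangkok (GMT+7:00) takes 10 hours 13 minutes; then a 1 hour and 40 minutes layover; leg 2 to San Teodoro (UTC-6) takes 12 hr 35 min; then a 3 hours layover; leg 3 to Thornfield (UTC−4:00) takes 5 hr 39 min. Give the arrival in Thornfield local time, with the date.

23:47 on December 29

Edinburgh is at UTC+0, so departure is already 18:40 UTC on Dec 28.
Add 10 hours and 13 minutes leg 1 → 04:53 UTC (Dec 29).
Add 1 hour and 40 minutes layover in Bangkok → 06:33 UTC.
Add 12 hours and 35 minutes leg 2 → 19:08 UTC.
Add 3 hours layover in San Teodoro → 22:08 UTC.
Add 5 hours and 39 minutes leg 3 → 03:47 UTC (Dec 30).
Thornfield is UTC−4:00, so local arrival = 03:47 − 4:00 = 23:47 on Dec 29.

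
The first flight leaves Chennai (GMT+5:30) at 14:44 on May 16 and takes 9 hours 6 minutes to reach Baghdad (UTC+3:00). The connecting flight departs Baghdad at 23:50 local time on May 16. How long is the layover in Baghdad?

2 hours 30 minutes

Convert departure to UTC: 14:44 − 5:30 = 09:14 UTC on May 16.
Add 9 hours 6 minutes flight time → 18:20 UTC.
Baghdad is UTC+3:00, so local arrival = 18:20 + 3:00 = 21:20 on May 16.
Layover = 23:50 − 21:20 = 2 hours 30 minutes.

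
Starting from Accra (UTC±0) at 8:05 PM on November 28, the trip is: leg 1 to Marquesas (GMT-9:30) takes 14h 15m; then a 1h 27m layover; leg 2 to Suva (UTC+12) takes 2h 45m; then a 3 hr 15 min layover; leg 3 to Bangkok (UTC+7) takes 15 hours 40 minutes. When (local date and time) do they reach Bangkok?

4:27 PM on November 30

Accra is at UTC+0, so departure is already 8:05 PM UTC on Nov 28.
Add 14 hours and 15 minutes leg 1 → 10:20 AM UTC (Nov 29).
Add 1 hour 27 minutes layover in Marquesas → 11:47 AM UTC.
Add 2 hours and 45 minutes leg 2 → 2:32 PM UTC.
Add 3 hours 15 minutes layover in Suva → 5:47 PM UTC.
Add 15 hours 40 minutes leg 3 → 9:27 AM UTC (Nov 30).
Bangkok is UTC+7:00, so local arrival = 9:27 AM + 7:00 = 4:27 PM on Nov 30.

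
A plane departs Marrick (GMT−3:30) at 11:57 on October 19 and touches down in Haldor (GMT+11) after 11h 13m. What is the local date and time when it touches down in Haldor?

13:40 on October 20

Convert departure to UTC: 11:57 + 3:30 = 15:27 UTC on Oct 19.
Add 11 hours 13 minutes travel time → 02:40 UTC (Oct 20).
Haldor is UTC+11:00, so local arrival = 02:40 + 11:00 = 13:40 on Oct 20.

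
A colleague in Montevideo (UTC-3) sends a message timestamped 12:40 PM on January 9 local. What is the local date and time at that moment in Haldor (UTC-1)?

2:40 PM on January 9

Haldor is 2:00 ahead of Montevideo.
Shift by the zone difference: 12:40 PM + 2:00 = 2:40 PM on Jan 9 in Haldor.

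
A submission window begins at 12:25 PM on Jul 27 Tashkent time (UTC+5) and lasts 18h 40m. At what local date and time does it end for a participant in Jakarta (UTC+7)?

9:05 AM on July 28

Convert start to UTC: 12:25 PM − 5:00 = 7:25 AM UTC on Jul 27.
Add 18 hours and 40 minutes duration → 2:05 AM UTC (Jul 28).
Jakarta is UTC+7:00, so local end time = 2:05 AM + 7:00 = 9:05 AM on Jul 28.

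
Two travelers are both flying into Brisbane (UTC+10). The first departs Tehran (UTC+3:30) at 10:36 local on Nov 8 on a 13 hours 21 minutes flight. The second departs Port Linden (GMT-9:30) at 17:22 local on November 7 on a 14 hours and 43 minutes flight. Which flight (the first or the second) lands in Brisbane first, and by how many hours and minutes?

Flight 1 in UTC: 10:36 − 3:30 = 07:06 on Nov 8.
+13 hours and 21 minutes → arrive 20:27 UTC on Nov 8.
Flight 2 in UTC: 17:22 + 9:30 = 02:52 on Nov 8.
+14 hours 43 minutes → arrive 17:35 UTC on Nov 8.
Flight 2 lands earlier by 2 hours 52 minutes.

the second, by 2 hours 52 minutes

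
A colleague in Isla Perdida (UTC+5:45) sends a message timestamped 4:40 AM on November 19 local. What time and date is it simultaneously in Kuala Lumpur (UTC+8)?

Kuala Lumpur is 2:15 ahead of Isla Perdida.
Shift by the zone difference: 4:40 AM + 2:15 = 6:55 AM on Nov 19 in Kuala Lumpur.

6:55 AM on November 19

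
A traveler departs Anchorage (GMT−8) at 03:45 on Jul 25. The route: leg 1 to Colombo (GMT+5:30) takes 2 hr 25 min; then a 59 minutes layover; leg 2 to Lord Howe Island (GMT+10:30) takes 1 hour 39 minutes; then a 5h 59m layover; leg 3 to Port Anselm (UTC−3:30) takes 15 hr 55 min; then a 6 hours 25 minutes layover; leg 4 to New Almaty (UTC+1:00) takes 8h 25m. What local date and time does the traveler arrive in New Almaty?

Convert departure to UTC: 03:45 + 8:00 = 11:45 UTC on Jul 25.
Add 2 hours 25 minutes leg 1 → 14:10 UTC.
Add 59 minutes layover in Colombo → 15:09 UTC.
Add 1 hour and 39 minutes leg 2 → 16:48 UTC.
Add 5 hours 59 minutes layover in Lord Howe Island → 22:47 UTC.
Add 15 hours and 55 minutes leg 3 → 14:42 UTC (Jul 26).
Add 6 hours 25 minutes layover in Port Anselm → 21:07 UTC.
Add 8 hours 25 minutes leg 4 → 05:32 UTC (Jul 27).
New Almaty is UTC+1:00, so local arrival = 05:32 + 1:00 = 06:32 on Jul 27.

06:32 on Jul 27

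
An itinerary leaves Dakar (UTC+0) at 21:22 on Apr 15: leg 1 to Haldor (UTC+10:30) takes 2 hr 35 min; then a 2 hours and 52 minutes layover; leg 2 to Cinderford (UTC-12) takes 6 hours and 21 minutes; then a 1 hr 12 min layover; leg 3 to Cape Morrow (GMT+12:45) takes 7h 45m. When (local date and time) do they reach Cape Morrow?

06:52 on Apr 17

Dakar is at UTC+0, so departure is already 21:22 UTC on Apr 15.
Add 2 hours 35 minutes leg 1 → 23:57 UTC.
Add 2 hours and 52 minutes layover in Haldor → 02:49 UTC (Apr 16).
Add 6 hours 21 minutes leg 2 → 09:10 UTC.
Add 1 hour 12 minutes layover in Cinderford → 10:22 UTC.
Add 7 hours 45 minutes leg 3 → 18:07 UTC.
Cape Morrow is UTC+12:45, so local arrival = 18:07 + 12:45 = 06:52 on Apr 17.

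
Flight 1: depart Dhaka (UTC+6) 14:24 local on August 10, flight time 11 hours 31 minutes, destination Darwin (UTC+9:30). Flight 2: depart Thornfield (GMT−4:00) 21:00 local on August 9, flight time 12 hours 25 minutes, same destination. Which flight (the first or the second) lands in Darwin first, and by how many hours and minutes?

the second, by 6 hours 30 minutes

Flight 1 in UTC: 14:24 − 6:00 = 08:24 on Aug 10.
+11 hours and 31 minutes → arrive 19:55 UTC on Aug 10.
Flight 2 in UTC: 21:00 + 4:00 = 01:00 on Aug 10.
+12 hours and 25 minutes → arrive 13:25 UTC on Aug 10.
Flight 2 lands earlier by 6 hours 30 minutes.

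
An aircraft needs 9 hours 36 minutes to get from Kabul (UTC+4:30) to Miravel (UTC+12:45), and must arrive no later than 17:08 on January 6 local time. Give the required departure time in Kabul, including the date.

Target arrival in UTC: 17:08 − 12:45 = 04:23 on Jan 6.
Subtract 9 hours 36 minutes → departure 18:47 UTC on Jan 5.
Kabul is UTC+4:30: 18:47 + 4:30 = 23:17 on Jan 5.

23:17 on January 5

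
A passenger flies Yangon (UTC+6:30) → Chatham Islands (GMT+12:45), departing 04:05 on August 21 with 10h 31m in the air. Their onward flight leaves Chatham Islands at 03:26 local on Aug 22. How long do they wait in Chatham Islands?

6 hours 35 minutes

Convert departure to UTC: 04:05 − 6:30 = 21:35 UTC on Aug 20.
Add 10 hours 31 minutes flight time → 08:06 UTC (Aug 21).
Chatham Islands is UTC+12:45, so local arrival = 08:06 + 12:45 = 20:51 on Aug 21.
Layover = 03:26 − 20:51 (+1 day) = 6 hours 35 minutes.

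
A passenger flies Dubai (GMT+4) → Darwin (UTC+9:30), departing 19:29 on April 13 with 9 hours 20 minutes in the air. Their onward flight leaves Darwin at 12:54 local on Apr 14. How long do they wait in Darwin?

Convert departure to UTC: 19:29 − 4:00 = 15:29 UTC on Apr 13.
Add 9 hours 20 minutes flight time → 00:49 UTC (Apr 14).
Darwin is UTC+9:30, so local arrival = 00:49 + 9:30 = 10:19 on Apr 14.
Layover = 12:54 − 10:19 = 2 hours 35 minutes.

2 hours 35 minutes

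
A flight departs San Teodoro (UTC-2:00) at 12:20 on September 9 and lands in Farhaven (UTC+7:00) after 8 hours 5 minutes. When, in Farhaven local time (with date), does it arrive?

Farhaven is 9:00 ahead of San Teodoro.
After 8 hours and 5 minutes it is 20:25 in San Teodoro.
Shift by the zone difference: 20:25 + 9:00 = 05:25 on Sep 10 in Farhaven.

05:25 on September 10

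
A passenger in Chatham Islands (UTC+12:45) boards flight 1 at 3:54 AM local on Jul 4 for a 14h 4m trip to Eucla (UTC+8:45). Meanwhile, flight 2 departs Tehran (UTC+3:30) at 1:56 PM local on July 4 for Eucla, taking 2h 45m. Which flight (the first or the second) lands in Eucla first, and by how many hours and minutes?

the first, by 7 hours 58 minutes

Flight 1 in UTC: 3:54 AM − 12:45 = 3:09 PM on Jul 3.
+14 hours 4 minutes → arrive 5:13 AM UTC on Jul 4.
Flight 2 in UTC: 1:56 PM − 3:30 = 10:26 AM on Jul 4.
+2 hours and 45 minutes → arrive 1:11 PM UTC on Jul 4.
Flight 1 lands earlier by 7 hours 58 minutes.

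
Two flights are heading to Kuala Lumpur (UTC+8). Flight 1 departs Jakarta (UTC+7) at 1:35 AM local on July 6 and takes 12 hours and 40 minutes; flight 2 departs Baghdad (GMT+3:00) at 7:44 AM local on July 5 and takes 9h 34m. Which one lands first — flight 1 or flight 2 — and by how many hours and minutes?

the second, by 16 hours 57 minutes

Flight 1 in UTC: 1:35 AM − 7:00 = 6:35 PM on Jul 5.
+12 hours 40 minutes → arrive 7:15 AM UTC on Jul 6.
Flight 2 in UTC: 7:44 AM − 3:00 = 4:44 AM on Jul 5.
+9 hours and 34 minutes → arrive 2:18 PM UTC on Jul 5.
Flight 2 lands earlier by 16 hours 57 minutes.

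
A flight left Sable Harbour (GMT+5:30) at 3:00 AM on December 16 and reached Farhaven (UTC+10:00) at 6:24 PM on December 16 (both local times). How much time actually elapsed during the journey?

Farhaven is 4:30 ahead of Sable Harbour.
Clock-face elapsed time (ignoring zones) is 15 hours 24 minutes.
Actual elapsed = 15 hours 24 minutes − 4:30 = 10 hours 54 minutes.

10 hours 54 minutes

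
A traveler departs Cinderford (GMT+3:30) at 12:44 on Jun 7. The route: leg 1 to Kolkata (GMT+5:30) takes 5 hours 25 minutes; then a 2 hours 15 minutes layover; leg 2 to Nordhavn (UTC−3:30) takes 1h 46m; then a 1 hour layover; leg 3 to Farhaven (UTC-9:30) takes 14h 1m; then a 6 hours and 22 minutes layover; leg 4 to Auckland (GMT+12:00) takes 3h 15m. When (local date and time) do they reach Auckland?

07:18 on June 9

Convert departure to UTC: 12:44 − 3:30 = 09:14 UTC on Jun 7.
Add 5 hours and 25 minutes leg 1 → 14:39 UTC.
Add 2 hours 15 minutes layover in Kolkata → 16:54 UTC.
Add 1 hour and 46 minutes leg 2 → 18:40 UTC.
Add 1 hour layover in Nordhavn → 19:40 UTC.
Add 14 hours and 1 minute leg 3 → 09:41 UTC (Jun 8).
Add 6 hours and 22 minutes layover in Farhaven → 16:03 UTC.
Add 3 hours and 15 minutes leg 4 → 19:18 UTC.
Auckland is UTC+12:00, so local arrival = 19:18 + 12:00 = 07:18 on Jun 9.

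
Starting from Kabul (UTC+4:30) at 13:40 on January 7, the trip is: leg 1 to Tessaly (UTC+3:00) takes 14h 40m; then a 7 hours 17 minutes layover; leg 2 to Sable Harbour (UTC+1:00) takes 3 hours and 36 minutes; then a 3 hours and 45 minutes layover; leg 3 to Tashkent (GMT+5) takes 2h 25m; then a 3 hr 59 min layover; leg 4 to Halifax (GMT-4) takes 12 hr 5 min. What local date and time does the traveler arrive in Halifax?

Convert departure to UTC: 13:40 − 4:30 = 09:10 UTC on Jan 7.
Add 14 hours and 40 minutes leg 1 → 23:50 UTC.
Add 7 hours 17 minutes layover in Tessaly → 07:07 UTC (Jan 8).
Add 3 hours and 36 minutes leg 2 → 10:43 UTC.
Add 3 hours 45 minutes layover in Sable Harbour → 14:28 UTC.
Add 2 hours and 25 minutes leg 3 → 16:53 UTC.
Add 3 hours 59 minutes layover in Tashkent → 20:52 UTC.
Add 12 hours and 5 minutes leg 4 → 08:57 UTC (Jan 9).
Halifax is UTC−4:00, so local arrival = 08:57 − 4:00 = 04:57 on Jan 9.

04:57 on January 9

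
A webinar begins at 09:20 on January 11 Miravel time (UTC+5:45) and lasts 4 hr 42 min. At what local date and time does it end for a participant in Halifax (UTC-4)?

Convert start to UTC: 09:20 − 5:45 = 03:35 UTC on Jan 11.
Add 4 hours and 42 minutes duration → 08:17 UTC.
Halifax is UTC−4:00, so local end time = 08:17 − 4:00 = 04:17 on Jan 11.

04:17 on Jan 11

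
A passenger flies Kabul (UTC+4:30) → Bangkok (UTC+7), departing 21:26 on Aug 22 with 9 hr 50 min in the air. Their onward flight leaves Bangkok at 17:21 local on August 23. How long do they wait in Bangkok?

7 hours 35 minutes

Convert departure to UTC: 21:26 − 4:30 = 16:56 UTC on Aug 22.
Add 9 hours and 50 minutes flight time → 02:46 UTC (Aug 23).
Bangkok is UTC+7:00, so local arrival = 02:46 + 7:00 = 09:46 on Aug 23.
Layover = 17:21 − 09:46 = 7 hours 35 minutes.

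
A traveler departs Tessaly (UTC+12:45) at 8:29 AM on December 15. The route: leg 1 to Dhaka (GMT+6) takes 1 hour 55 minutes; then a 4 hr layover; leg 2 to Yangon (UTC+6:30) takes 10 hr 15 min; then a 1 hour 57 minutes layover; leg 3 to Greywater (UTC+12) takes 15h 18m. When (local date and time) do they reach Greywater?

Convert departure to UTC: 8:29 AM − 12:45 = 7:44 PM UTC on Dec 14.
Add 1 hour and 55 minutes leg 1 → 9:39 PM UTC.
Add 4 hours layover in Dhaka → 1:39 AM UTC (Dec 15).
Add 10 hours and 15 minutes leg 2 → 11:54 AM UTC.
Add 1 hour and 57 minutes layover in Yangon → 1:51 PM UTC.
Add 15 hours and 18 minutes leg 3 → 5:09 AM UTC (Dec 16).
Greywater is UTC+12:00, so local arrival = 5:09 AM + 12:00 = 5:09 PM on Dec 16.

5:09 PM on December 16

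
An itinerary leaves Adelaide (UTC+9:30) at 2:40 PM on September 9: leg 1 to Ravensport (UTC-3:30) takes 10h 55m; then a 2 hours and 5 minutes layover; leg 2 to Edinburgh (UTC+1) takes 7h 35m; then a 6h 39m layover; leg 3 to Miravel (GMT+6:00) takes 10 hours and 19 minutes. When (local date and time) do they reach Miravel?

Convert departure to UTC: 2:40 PM − 9:30 = 5:10 AM UTC on Sep 9.
Add 10 hours and 55 minutes leg 1 → 4:05 PM UTC.
Add 2 hours 5 minutes layover in Ravensport → 6:10 PM UTC.
Add 7 hours 35 minutes leg 2 → 1:45 AM UTC (Sep 10).
Add 6 hours and 39 minutes layover in Edinburgh → 8:24 AM UTC.
Add 10 hours 19 minutes leg 3 → 6:43 PM UTC.
Miravel is UTC+6:00, so local arrival = 6:43 PM + 6:00 = 12:43 AM on Sep 11.

12:43 AM on September 11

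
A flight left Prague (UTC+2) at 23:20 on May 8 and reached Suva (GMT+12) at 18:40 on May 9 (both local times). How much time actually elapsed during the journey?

9 hours 20 minutes

Departure in UTC: 23:20 − 2:00 = 21:20 on May 8.
Arrival in UTC: 18:40 − 12:00 = 06:40 on May 9.
Elapsed = 06:40 − 21:20 (+1 day) = 9 hours 20 minutes.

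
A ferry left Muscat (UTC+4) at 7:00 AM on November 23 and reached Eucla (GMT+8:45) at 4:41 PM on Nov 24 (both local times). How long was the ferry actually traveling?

Eucla is 4:45 ahead of Muscat.
Clock-face elapsed time (ignoring zones) is 33 hours 41 minutes.
Actual elapsed = 33 hours 41 minutes − 4:45 = 28 hours 56 minutes.

28 hours 56 minutes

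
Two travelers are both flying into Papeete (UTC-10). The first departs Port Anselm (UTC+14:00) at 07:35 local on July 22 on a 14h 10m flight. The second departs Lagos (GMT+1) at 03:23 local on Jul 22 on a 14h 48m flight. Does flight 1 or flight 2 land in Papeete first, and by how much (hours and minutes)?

the first, by 9 hours 26 minutes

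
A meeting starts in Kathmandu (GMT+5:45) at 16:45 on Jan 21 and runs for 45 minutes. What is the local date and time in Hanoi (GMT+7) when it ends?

Convert start to UTC: 16:45 − 5:45 = 11:00 UTC on Jan 21.
Add 45 minutes duration → 11:45 UTC.
Hanoi is UTC+7:00, so local end time = 11:45 + 7:00 = 18:45 on Jan 21.

18:45 on January 21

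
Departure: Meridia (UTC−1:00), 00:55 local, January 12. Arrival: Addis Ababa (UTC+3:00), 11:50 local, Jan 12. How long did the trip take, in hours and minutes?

6 hours 55 minutes

Addis Ababa is 4:00 ahead of Meridia.
Clock-face elapsed time (ignoring zones) is 10 hours 55 minutes.
Actual elapsed = 10 hours 55 minutes − 4:00 = 6 hours 55 minutes.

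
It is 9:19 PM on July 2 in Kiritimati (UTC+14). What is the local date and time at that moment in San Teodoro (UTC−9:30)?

9:49 PM on July 1

San Teodoro is 23:30 behind Kiritimati.
Shift by the zone difference: 9:19 PM − 23:30 = 9:49 PM on Jul 1 in San Teodoro.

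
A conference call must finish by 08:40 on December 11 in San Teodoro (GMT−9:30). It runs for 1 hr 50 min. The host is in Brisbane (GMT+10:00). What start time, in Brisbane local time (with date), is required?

02:20 on Dec 12

Target end time in UTC: 08:40 + 9:30 = 18:10 on Dec 11.
Subtract 1 hour 50 minutes → start 16:20 UTC on Dec 11.
Brisbane is UTC+10:00: 16:20 + 10:00 = 02:20 on Dec 12.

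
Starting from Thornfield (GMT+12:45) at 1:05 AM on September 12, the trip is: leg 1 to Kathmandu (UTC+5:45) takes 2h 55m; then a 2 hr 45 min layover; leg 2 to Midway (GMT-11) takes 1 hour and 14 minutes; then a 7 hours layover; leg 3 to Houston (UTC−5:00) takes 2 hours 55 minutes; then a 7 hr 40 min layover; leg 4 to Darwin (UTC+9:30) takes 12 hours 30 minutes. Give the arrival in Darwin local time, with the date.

Convert departure to UTC: 1:05 AM − 12:45 = 12:20 PM UTC on Sep 11.
Add 2 hours and 55 minutes leg 1 → 3:15 PM UTC.
Add 2 hours 45 minutes layover in Kathmandu → 6:00 PM UTC.
Add 1 hour and 14 minutes leg 2 → 7:14 PM UTC.
Add 7 hours layover in Midway → 2:14 AM UTC (Sep 12).
Add 2 hours 55 minutes leg 3 → 5:09 AM UTC.
Add 7 hours and 40 minutes layover in Houston → 12:49 PM UTC.
Add 12 hours 30 minutes leg 4 → 1:19 AM UTC (Sep 13).
Darwin is UTC+9:30, so local arrival = 1:19 AM + 9:30 = 10:49 AM on Sep 13.

10:49 AM on September 13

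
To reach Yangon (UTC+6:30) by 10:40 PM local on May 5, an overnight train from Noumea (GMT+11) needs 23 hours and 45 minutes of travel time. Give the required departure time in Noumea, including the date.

3:25 AM on May 5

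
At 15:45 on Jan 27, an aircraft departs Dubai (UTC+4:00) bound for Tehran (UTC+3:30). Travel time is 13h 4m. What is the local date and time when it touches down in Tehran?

Tehran is 0:30 behind Dubai.
After 13 hours 4 minutes it is 04:49 (Jan 28) in Dubai.
Shift by the zone difference: 04:49 − 0:30 = 04:19 on Jan 28 in Tehran.

04:19 on Jan 28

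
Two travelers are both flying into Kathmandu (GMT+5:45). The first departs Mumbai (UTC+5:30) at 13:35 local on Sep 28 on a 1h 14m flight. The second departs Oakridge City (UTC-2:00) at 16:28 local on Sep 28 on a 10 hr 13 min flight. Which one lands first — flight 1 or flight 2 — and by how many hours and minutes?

Flight 1 in UTC: 13:35 − 5:30 = 08:05 on Sep 28.
+1 hour and 14 minutes → arrive 09:19 UTC on Sep 28.
Flight 2 in UTC: 16:28 + 2:00 = 18:28 on Sep 28.
+10 hours and 13 minutes → arrive 04:41 UTC on Sep 29.
Flight 1 lands earlier by 19 hours 22 minutes.

the first, by 19 hours 22 minutes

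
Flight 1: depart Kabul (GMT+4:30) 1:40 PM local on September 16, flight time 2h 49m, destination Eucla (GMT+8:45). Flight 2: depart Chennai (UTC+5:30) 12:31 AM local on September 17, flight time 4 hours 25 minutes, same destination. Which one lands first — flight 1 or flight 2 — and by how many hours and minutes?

the first, by 11 hours 27 minutes

Flight 1 in UTC: 1:40 PM − 4:30 = 9:10 AM on Sep 16.
+2 hours and 49 minutes → arrive 11:59 AM UTC on Sep 16.
Flight 2 in UTC: 12:31 AM − 5:30 = 7:01 PM on Sep 16.
+4 hours and 25 minutes → arrive 11:26 PM UTC on Sep 16.
Flight 1 lands earlier by 11 hours 27 minutes.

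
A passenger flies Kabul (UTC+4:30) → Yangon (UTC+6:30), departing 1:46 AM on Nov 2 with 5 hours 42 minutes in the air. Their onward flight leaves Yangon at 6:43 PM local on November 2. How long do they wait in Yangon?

Convert departure to UTC: 1:46 AM − 4:30 = 9:16 PM UTC on Nov 1.
Add 5 hours 42 minutes flight time → 2:58 AM UTC (Nov 2).
Yangon is UTC+6:30, so local arrival = 2:58 AM + 6:30 = 9:28 AM on Nov 2.
Layover = 6:43 PM − 9:28 AM = 9 hours 15 minutes.

9 hours 15 minutes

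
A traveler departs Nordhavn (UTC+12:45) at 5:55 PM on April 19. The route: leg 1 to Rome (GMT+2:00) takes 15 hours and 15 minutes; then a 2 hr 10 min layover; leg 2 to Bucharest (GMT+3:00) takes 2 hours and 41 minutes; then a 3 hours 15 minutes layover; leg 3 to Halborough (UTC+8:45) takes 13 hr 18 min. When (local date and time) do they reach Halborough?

Convert departure to UTC: 5:55 PM − 12:45 = 5:10 AM UTC on Apr 19.
Add 15 hours 15 minutes leg 1 → 8:25 PM UTC.
Add 2 hours and 10 minutes layover in Rome → 10:35 PM UTC.
Add 2 hours and 41 minutes leg 2 → 1:16 AM UTC (Apr 20).
Add 3 hours and 15 minutes layover in Bucharest → 4:31 AM UTC.
Add 13 hours 18 minutes leg 3 → 5:49 PM UTC.
Halborough is UTC+8:45, so local arrival = 5:49 PM + 8:45 = 2:34 AM on Apr 21.

2:34 AM on Apr 21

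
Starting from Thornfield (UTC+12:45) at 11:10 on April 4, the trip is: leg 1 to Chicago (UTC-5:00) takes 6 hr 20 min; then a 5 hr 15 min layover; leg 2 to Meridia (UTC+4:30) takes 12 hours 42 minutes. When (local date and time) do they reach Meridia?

03:12 on April 5

Convert departure to UTC: 11:10 − 12:45 = 22:25 UTC on Apr 3.
Add 6 hours and 20 minutes leg 1 → 04:45 UTC (Apr 4).
Add 5 hours 15 minutes layover in Chicago → 10:00 UTC.
Add 12 hours and 42 minutes leg 2 → 22:42 UTC.
Meridia is UTC+4:30, so local arrival = 22:42 + 4:30 = 03:12 on Apr 5.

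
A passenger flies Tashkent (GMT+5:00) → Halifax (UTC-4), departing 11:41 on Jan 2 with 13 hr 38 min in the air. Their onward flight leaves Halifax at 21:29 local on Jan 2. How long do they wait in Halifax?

5 hours 10 minutes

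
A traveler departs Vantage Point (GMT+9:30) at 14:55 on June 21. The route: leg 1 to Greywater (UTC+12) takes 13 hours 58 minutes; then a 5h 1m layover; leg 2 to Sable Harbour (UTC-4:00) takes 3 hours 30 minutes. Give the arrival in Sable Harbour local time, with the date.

23:54 on Jun 21

Convert departure to UTC: 14:55 − 9:30 = 05:25 UTC on Jun 21.
Add 13 hours and 58 minutes leg 1 → 19:23 UTC.
Add 5 hours 1 minute layover in Greywater → 00:24 UTC (Jun 22).
Add 3 hours 30 minutes leg 2 → 03:54 UTC.
Sable Harbour is UTC−4:00, so local arrival = 03:54 − 4:00 = 23:54 on Jun 21.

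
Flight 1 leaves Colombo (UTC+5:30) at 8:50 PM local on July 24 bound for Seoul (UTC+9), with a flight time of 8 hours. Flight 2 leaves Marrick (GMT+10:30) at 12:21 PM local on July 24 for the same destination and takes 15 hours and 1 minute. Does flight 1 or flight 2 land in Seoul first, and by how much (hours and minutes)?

Flight 1 in UTC: 8:50 PM − 5:30 = 3:20 PM on Jul 24.
+8 hours → arrive 11:20 PM UTC on Jul 24.
Flight 2 in UTC: 12:21 PM − 10:30 = 1:51 AM on Jul 24.
+15 hours 1 minute → arrive 4:52 PM UTC on Jul 24.
Flight 2 lands earlier by 6 hours 28 minutes.

the second, by 6 hours 28 minutes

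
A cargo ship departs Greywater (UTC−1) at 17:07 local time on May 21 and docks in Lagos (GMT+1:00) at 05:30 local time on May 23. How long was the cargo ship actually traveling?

34 hours 23 minutes

Departure in UTC: 17:07 + 1:00 = 18:07 on May 21.
Arrival in UTC: 05:30 − 1:00 = 04:30 on May 23.
Elapsed = 04:30 − 18:07 (+2 days) = 34 hours 23 minutes.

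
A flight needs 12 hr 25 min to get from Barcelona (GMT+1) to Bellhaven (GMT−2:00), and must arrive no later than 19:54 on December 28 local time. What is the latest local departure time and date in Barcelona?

10:29 on December 28

Target arrival in UTC: 19:54 + 2:00 = 21:54 on Dec 28.
Subtract 12 hours 25 minutes → departure 09:29 UTC on Dec 28.
Barcelona is UTC+1:00: 09:29 + 1:00 = 10:29 on Dec 28.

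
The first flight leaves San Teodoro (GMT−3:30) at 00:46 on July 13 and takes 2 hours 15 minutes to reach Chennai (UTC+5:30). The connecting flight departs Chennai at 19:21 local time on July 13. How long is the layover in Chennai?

7 hours 20 minutes

Convert departure to UTC: 00:46 + 3:30 = 04:16 UTC on Jul 13.
Add 2 hours and 15 minutes flight time → 06:31 UTC.
Chennai is UTC+5:30, so local arrival = 06:31 + 5:30 = 12:01 on Jul 13.
Layover = 19:21 − 12:01 = 7 hours 20 minutes.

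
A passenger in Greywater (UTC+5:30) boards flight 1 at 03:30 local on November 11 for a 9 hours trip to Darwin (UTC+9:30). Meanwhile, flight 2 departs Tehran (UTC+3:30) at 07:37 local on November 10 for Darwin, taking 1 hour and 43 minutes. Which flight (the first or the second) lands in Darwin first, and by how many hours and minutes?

the second, by 25 hours 10 minutes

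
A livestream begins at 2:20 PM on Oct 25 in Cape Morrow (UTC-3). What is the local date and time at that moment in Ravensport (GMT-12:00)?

5:20 AM on October 25

Ravensport is 9:00 behind Cape Morrow.
Shift by the zone difference: 2:20 PM − 9:00 = 5:20 AM on Oct 25 in Ravensport.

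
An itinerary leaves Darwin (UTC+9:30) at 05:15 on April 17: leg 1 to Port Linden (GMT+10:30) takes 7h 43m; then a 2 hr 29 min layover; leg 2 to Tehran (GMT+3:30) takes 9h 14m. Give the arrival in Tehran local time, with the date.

18:41 on Apr 17

Convert departure to UTC: 05:15 − 9:30 = 19:45 UTC on Apr 16.
Add 7 hours and 43 minutes leg 1 → 03:28 UTC (Apr 17).
Add 2 hours and 29 minutes layover in Port Linden → 05:57 UTC.
Add 9 hours 14 minutes leg 2 → 15:11 UTC.
Tehran is UTC+3:30, so local arrival = 15:11 + 3:30 = 18:41 on Apr 17.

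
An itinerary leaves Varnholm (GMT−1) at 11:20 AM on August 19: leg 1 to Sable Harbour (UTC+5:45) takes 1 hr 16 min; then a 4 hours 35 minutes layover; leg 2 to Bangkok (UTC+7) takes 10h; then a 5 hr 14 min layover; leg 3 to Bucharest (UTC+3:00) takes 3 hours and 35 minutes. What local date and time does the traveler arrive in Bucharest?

4:00 PM on Aug 20

Convert departure to UTC: 11:20 AM + 1:00 = 12:20 PM UTC on Aug 19.
Add 1 hour 16 minutes leg 1 → 1:36 PM UTC.
Add 4 hours 35 minutes layover in Sable Harbour → 6:11 PM UTC.
Add 10 hours leg 2 → 4:11 AM UTC (Aug 20).
Add 5 hours 14 minutes layover in Bangkok → 9:25 AM UTC.
Add 3 hours and 35 minutes leg 3 → 1:00 PM UTC.
Bucharest is UTC+3:00, so local arrival = 1:00 PM + 3:00 = 4:00 PM on Aug 20.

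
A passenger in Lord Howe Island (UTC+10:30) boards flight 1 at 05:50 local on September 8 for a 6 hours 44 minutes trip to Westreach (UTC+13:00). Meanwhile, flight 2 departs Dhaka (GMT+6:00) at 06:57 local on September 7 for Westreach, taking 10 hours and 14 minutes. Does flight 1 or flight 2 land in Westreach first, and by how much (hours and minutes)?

the second, by 14 hours 53 minutes

Flight 1 in UTC: 05:50 − 10:30 = 19:20 on Sep 7.
+6 hours and 44 minutes → arrive 02:04 UTC on Sep 8.
Flight 2 in UTC: 06:57 − 6:00 = 00:57 on Sep 7.
+10 hours and 14 minutes → arrive 11:11 UTC on Sep 7.
Flight 2 lands earlier by 14 hours 53 minutes.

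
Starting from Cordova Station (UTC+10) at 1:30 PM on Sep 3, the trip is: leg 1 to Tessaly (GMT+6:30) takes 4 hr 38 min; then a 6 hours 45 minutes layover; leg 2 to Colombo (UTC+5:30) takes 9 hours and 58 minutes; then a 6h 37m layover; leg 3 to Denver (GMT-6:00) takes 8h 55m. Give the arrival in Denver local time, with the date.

10:23 AM on September 4

Convert departure to UTC: 1:30 PM − 10:00 = 3:30 AM UTC on Sep 3.
Add 4 hours and 38 minutes leg 1 → 8:08 AM UTC.
Add 6 hours 45 minutes layover in Tessaly → 2:53 PM UTC.
Add 9 hours 58 minutes leg 2 → 12:51 AM UTC (Sep 4).
Add 6 hours 37 minutes layover in Colombo → 7:28 AM UTC.
Add 8 hours 55 minutes leg 3 → 4:23 PM UTC.
Denver is UTC−6:00, so local arrival = 4:23 PM − 6:00 = 10:23 AM on Sep 4.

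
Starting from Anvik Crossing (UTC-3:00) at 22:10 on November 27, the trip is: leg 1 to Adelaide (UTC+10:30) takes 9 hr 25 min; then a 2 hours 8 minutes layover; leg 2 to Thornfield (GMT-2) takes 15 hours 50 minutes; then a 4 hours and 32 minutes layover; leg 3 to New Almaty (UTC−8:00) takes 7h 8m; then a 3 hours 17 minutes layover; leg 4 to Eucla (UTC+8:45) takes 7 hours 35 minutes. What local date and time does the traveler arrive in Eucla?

11:50 on November 30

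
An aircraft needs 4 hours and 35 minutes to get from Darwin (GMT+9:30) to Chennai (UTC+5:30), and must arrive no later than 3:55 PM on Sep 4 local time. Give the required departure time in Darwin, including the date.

Target arrival in UTC: 3:55 PM − 5:30 = 10:25 AM on Sep 4.
Subtract 4 hours 35 minutes → departure 5:50 AM UTC on Sep 4.
Darwin is UTC+9:30: 5:50 AM + 9:30 = 3:20 PM on Sep 4.

3:20 PM on September 4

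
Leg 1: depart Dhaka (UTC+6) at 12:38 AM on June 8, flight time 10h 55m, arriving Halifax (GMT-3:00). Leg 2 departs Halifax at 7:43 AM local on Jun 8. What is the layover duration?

5 hours 10 minutes

Convert departure to UTC: 12:38 AM − 6:00 = 6:38 PM UTC on Jun 7.
Add 10 hours and 55 minutes flight time → 5:33 AM UTC (Jun 8).
Halifax is UTC−3:00, so local arrival = 5:33 AM − 3:00 = 2:33 AM on Jun 8.
Layover = 7:43 AM − 2:33 AM = 5 hours 10 minutes.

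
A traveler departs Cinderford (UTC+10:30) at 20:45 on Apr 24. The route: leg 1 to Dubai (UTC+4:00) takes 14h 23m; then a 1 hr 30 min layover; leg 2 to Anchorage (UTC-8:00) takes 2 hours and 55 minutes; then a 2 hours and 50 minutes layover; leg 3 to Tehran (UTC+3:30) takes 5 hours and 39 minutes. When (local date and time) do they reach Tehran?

Convert departure to UTC: 20:45 − 10:30 = 10:15 UTC on Apr 24.
Add 14 hours and 23 minutes leg 1 → 00:38 UTC (Apr 25).
Add 1 hour 30 minutes layover in Dubai → 02:08 UTC.
Add 2 hours and 55 minutes leg 2 → 05:03 UTC.
Add 2 hours 50 minutes layover in Anchorage → 07:53 UTC.
Add 5 hours and 39 minutes leg 3 → 13:32 UTC.
Tehran is UTC+3:30, so local arrival = 13:32 + 3:30 = 17:02 on Apr 25.

17:02 on April 25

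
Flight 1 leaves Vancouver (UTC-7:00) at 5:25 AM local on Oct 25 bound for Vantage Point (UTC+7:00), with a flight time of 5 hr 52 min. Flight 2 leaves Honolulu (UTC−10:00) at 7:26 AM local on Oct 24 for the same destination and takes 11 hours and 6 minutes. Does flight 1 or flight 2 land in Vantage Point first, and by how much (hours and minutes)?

Flight 1 in UTC: 5:25 AM + 7:00 = 12:25 PM on Oct 25.
+5 hours and 52 minutes → arrive 6:17 PM UTC on Oct 25.
Flight 2 in UTC: 7:26 AM + 10:00 = 5:26 PM on Oct 24.
+11 hours and 6 minutes → arrive 4:32 AM UTC on Oct 25.
Flight 2 lands earlier by 13 hours 45 minutes.

the second, by 13 hours 45 minutes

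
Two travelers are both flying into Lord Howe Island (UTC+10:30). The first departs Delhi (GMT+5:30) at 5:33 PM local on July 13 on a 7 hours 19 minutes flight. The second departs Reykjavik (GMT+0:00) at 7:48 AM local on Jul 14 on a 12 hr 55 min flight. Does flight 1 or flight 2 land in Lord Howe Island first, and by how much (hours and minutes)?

Flight 1 in UTC: 5:33 PM − 5:30 = 12:03 PM on Jul 13.
+7 hours 19 minutes → arrive 7:22 PM UTC on Jul 13.
Flight 2 departs at 7:48 AM UTC (Jul 14).
+12 hours 55 minutes → arrive 8:43 PM UTC on Jul 14.
Flight 1 lands earlier by 25 hours 21 minutes.

the first, by 25 hours 21 minutes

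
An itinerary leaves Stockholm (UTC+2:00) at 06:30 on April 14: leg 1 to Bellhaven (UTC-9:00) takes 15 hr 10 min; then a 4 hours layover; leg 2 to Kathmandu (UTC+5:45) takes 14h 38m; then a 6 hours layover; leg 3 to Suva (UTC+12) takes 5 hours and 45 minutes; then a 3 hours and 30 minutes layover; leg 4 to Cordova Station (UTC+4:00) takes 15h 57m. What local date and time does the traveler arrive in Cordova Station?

Convert departure to UTC: 06:30 − 2:00 = 04:30 UTC on Apr 14.
Add 15 hours 10 minutes leg 1 → 19:40 UTC.
Add 4 hours layover in Bellhaven → 23:40 UTC.
Add 14 hours and 38 minutes leg 2 → 14:18 UTC (Apr 15).
Add 6 hours layover in Kathmandu → 20:18 UTC.
Add 5 hours 45 minutes leg 3 → 02:03 UTC (Apr 16).
Add 3 hours 30 minutes layover in Suva → 05:33 UTC.
Add 15 hours and 57 minutes leg 4 → 21:30 UTC.
Cordova Station is UTC+4:00, so local arrival = 21:30 + 4:00 = 01:30 on Apr 17.

01:30 on April 17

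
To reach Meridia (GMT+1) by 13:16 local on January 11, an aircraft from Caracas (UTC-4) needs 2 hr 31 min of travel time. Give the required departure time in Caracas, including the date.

Target arrival in UTC: 13:16 − 1:00 = 12:16 on Jan 11.
Subtract 2 hours and 31 minutes → departure 09:45 UTC on Jan 11.
Caracas is UTC−4:00: 09:45 − 4:00 = 05:45 on Jan 11.

05:45 on Jan 11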